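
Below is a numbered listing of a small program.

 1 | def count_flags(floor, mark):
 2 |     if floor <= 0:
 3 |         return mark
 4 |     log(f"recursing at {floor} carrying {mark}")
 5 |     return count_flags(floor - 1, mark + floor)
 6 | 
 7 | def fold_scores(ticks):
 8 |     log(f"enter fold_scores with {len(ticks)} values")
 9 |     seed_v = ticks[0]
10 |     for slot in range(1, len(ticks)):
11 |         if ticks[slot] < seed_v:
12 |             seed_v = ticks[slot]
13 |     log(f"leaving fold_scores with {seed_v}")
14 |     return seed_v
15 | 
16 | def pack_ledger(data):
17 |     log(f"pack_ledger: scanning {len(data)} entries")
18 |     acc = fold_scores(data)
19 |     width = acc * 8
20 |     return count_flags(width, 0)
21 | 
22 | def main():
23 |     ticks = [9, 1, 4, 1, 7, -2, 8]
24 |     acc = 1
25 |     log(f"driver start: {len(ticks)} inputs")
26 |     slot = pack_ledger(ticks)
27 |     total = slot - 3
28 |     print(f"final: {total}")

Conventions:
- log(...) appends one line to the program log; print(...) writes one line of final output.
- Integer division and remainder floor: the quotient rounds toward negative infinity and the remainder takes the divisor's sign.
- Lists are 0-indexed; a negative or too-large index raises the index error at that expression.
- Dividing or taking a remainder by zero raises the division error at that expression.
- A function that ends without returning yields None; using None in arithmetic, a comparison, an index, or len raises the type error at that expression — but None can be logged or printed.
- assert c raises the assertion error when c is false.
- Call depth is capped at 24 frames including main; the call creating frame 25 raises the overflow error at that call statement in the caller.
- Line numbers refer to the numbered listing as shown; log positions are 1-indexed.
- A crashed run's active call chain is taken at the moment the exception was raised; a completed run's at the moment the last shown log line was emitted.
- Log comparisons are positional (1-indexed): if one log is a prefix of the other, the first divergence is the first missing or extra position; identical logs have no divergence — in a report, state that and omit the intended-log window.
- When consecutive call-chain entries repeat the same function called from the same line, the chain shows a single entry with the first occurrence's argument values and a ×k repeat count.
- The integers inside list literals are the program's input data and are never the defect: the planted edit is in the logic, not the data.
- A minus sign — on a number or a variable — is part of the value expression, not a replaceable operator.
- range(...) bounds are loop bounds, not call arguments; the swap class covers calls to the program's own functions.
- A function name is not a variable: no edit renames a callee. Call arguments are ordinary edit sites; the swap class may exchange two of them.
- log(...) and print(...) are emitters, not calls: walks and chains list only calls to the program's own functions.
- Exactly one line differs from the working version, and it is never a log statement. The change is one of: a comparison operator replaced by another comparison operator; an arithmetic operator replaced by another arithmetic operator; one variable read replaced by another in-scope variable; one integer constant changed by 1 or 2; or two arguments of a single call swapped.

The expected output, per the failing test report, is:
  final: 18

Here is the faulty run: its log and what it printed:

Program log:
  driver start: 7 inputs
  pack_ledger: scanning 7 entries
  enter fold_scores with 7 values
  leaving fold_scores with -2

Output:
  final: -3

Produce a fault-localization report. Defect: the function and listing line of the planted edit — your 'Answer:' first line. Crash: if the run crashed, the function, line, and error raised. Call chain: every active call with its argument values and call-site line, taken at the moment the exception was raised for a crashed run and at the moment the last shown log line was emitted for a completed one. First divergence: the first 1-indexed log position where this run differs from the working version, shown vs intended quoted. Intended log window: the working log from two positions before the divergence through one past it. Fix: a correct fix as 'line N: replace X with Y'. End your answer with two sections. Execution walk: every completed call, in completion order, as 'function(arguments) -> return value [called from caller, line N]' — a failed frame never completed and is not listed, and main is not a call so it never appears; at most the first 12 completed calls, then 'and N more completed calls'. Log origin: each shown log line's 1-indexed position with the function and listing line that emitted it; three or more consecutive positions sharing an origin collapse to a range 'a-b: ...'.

Answer: the defect is in pack_ledger at line 19.
Core observation: Only 4 log lines were emitted before the run died; the intended continuation was 'recursing at 6 carrying 0'.
Call chain: main -> pack_ledger([9, 1, 4, 1, 7, -2, 8]) (called at line 26) -> fold_scores([9, 1, 4, 1, 7, -2, 8]) (called at line 18).
First divergence: position 5 — the faulty run's log ends after 4 lines; the working version continues with 'recursing at 6 carrying 0'.
Intended log window:
  3: enter fold_scores with 7 values
  4: leaving fold_scores with -2
  5: recursing at 6 carrying 0
  6: recursing at 5 carrying 6
Execution walk:
  fold_scores([9, 1, 4, 1, 7, -2, 8]) -> -2  [called from pack_ledger, line 18]
  count_flags(-16, 0) -> 0  [called from pack_ledger, line 20]
  pack_ledger([9, 1, 4, 1, 7, -2, 8]) -> 0  [called from main, line 26]
Log origins:
  1 — main, line 25
  2 — pack_ledger, line 17
  3 — fold_scores, line 8
  4 — fold_scores, line 13
A correct fix: line 19: replace `*` with `%`.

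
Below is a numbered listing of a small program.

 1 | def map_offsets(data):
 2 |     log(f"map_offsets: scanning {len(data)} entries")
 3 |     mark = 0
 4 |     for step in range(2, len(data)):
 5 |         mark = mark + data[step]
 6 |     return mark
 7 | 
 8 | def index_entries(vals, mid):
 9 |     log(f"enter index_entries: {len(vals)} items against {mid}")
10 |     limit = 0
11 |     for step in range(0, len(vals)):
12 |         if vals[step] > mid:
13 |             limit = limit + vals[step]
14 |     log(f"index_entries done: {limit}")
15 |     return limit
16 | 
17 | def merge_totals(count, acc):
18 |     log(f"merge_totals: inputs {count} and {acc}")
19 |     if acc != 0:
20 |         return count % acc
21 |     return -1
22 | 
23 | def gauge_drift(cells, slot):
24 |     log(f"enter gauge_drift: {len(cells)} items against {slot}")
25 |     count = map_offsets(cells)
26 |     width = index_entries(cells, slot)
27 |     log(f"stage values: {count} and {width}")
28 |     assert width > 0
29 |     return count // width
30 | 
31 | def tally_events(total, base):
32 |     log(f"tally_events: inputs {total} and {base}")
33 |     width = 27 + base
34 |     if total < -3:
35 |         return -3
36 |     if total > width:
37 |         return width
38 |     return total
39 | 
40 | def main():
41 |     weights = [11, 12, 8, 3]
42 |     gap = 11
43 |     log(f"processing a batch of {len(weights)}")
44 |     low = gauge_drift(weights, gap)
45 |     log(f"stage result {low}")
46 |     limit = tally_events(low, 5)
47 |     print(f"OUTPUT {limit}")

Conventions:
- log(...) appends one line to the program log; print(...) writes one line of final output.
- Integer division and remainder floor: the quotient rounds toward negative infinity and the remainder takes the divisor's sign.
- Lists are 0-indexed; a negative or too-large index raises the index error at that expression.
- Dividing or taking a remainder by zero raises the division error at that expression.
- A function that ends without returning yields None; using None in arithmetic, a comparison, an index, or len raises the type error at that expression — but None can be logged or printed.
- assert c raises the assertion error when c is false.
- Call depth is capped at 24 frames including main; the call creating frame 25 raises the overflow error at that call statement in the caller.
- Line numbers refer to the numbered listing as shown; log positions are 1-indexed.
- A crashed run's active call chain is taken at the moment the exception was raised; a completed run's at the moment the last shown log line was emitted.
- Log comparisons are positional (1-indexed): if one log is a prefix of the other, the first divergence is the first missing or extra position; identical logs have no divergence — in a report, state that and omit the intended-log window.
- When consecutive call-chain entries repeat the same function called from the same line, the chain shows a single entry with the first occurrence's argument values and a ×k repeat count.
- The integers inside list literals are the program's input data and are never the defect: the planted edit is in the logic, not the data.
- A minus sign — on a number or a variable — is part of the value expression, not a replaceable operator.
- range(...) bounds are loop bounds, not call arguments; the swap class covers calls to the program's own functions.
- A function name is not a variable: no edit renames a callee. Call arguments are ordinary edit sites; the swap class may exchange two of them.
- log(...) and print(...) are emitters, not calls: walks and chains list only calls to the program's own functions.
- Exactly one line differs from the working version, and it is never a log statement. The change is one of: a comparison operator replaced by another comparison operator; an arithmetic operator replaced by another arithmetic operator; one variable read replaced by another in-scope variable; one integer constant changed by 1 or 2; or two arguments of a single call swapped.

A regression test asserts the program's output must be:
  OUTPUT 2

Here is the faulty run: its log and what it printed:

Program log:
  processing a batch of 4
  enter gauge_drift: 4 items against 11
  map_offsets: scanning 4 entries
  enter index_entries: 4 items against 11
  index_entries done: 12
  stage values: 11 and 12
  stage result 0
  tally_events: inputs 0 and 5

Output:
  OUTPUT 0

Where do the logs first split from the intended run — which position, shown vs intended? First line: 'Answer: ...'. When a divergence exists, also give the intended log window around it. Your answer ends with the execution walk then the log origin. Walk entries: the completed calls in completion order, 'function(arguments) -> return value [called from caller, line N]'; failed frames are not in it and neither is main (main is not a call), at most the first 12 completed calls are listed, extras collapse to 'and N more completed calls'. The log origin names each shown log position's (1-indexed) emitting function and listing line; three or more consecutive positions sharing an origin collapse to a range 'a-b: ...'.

Answer: at position 6 the run shows 'stage values: 11 and 12' where the working version logs 'stage values: 34 and 12'.
Intended log window:
  4: enter index_entries: 4 items against 11
  5: index_entries done: 12
  6: stage values: 34 and 12
  7: stage result 2
Execution walk:
  map_offsets([11, 12, 8, 3]) -> 11  [called from gauge_drift, line 25]
  index_entries([11, 12, 8, 3], 11) -> 12  [called from gauge_drift, line 26]
  gauge_drift([11, 12, 8, 3], 11) -> 0  [called from main, line 44]
  tally_events(0, 5) -> 0  [called from main, line 46]
Log origin:
  1: logged in main at line 43
  2: logged in gauge_drift at line 24
  3: logged in map_offsets at line 2
  4: logged in index_entries at line 9
  5: logged in index_entries at line 14
  6: logged in gauge_drift at line 27
  7: logged in main at line 45
  8: logged in tally_events at line 32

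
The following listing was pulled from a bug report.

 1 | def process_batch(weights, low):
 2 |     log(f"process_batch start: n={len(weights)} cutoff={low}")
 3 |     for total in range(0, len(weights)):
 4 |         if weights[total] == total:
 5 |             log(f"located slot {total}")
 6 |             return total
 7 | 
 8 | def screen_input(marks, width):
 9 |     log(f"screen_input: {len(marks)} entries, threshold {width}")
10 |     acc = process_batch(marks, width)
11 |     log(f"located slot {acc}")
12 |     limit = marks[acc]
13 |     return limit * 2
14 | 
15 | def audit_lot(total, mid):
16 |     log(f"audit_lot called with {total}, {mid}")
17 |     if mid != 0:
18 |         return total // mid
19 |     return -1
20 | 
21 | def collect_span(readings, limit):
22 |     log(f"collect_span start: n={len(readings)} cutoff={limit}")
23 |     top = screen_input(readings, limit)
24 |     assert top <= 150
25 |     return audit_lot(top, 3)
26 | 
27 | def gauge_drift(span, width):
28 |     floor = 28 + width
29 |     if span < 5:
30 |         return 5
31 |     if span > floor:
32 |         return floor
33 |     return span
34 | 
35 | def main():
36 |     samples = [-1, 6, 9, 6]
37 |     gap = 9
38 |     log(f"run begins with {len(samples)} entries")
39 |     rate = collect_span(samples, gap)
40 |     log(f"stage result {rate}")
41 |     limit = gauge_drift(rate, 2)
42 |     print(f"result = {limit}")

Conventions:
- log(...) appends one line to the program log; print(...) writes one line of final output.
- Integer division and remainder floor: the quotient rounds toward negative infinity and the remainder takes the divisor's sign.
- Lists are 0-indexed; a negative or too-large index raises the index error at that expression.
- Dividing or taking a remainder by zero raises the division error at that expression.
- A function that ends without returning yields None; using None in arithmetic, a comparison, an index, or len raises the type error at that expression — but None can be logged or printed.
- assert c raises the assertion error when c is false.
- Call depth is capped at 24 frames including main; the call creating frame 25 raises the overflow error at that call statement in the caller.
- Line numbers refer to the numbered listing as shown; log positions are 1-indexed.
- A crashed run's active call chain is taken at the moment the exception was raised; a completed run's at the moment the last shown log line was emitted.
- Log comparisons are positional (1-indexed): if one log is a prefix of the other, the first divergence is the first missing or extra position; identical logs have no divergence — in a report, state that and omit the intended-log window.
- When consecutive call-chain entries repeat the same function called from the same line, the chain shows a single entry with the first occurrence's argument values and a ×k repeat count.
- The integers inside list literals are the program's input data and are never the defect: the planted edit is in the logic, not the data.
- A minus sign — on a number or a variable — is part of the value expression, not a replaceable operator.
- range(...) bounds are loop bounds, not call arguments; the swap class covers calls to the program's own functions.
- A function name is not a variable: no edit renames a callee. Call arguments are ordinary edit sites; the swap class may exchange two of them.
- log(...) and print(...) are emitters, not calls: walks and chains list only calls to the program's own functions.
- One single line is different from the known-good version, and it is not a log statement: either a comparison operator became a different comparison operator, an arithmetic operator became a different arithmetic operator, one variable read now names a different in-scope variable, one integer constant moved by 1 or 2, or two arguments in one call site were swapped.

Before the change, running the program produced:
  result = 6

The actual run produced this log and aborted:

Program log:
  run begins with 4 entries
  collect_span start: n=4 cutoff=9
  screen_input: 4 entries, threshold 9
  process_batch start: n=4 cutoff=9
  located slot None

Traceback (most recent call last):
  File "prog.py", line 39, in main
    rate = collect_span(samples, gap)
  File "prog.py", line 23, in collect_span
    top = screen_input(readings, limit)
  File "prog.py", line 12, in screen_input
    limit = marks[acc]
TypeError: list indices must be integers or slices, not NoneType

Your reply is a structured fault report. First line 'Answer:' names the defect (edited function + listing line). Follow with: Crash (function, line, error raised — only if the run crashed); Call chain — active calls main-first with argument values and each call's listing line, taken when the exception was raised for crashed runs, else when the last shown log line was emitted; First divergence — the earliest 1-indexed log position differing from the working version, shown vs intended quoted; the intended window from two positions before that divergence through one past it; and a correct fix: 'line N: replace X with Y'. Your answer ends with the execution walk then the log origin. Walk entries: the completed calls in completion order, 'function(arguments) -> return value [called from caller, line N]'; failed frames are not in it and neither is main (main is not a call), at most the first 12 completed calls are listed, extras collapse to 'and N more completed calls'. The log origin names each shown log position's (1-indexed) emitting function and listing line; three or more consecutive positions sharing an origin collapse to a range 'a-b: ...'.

Answer: the defect is in process_batch at line 4.
The tell: Position 5 is the first bad log line: 'located slot None' should read 'located slot 2'.
Crash: screen_input, line 12, TypeError.
Call chain: main -> collect_span([-1, 6, 9, 6], 9) (called at line 39) -> screen_input([-1, 6, 9, 6], 9) (called at line 23).
First divergence: position 5 — shown 'located slot None', intended 'located slot 2'.
Intended log window:
  3: screen_input: 4 entries, threshold 9
  4: process_batch start: n=4 cutoff=9
  5: located slot 2
  6: located slot 2
Execution walk:
  process_batch([-1, 6, 9, 6], 9) -> None  [called from screen_input, line 10]
Log origin:
  1: logged in main at line 38
  2: logged in collect_span at line 22
  3: logged in screen_input at line 9
  4: logged in process_batch at line 2
  5: logged in screen_input at line 11
A correct fix: line 4: replace `weights[total] == total` with `weights[total] == low`.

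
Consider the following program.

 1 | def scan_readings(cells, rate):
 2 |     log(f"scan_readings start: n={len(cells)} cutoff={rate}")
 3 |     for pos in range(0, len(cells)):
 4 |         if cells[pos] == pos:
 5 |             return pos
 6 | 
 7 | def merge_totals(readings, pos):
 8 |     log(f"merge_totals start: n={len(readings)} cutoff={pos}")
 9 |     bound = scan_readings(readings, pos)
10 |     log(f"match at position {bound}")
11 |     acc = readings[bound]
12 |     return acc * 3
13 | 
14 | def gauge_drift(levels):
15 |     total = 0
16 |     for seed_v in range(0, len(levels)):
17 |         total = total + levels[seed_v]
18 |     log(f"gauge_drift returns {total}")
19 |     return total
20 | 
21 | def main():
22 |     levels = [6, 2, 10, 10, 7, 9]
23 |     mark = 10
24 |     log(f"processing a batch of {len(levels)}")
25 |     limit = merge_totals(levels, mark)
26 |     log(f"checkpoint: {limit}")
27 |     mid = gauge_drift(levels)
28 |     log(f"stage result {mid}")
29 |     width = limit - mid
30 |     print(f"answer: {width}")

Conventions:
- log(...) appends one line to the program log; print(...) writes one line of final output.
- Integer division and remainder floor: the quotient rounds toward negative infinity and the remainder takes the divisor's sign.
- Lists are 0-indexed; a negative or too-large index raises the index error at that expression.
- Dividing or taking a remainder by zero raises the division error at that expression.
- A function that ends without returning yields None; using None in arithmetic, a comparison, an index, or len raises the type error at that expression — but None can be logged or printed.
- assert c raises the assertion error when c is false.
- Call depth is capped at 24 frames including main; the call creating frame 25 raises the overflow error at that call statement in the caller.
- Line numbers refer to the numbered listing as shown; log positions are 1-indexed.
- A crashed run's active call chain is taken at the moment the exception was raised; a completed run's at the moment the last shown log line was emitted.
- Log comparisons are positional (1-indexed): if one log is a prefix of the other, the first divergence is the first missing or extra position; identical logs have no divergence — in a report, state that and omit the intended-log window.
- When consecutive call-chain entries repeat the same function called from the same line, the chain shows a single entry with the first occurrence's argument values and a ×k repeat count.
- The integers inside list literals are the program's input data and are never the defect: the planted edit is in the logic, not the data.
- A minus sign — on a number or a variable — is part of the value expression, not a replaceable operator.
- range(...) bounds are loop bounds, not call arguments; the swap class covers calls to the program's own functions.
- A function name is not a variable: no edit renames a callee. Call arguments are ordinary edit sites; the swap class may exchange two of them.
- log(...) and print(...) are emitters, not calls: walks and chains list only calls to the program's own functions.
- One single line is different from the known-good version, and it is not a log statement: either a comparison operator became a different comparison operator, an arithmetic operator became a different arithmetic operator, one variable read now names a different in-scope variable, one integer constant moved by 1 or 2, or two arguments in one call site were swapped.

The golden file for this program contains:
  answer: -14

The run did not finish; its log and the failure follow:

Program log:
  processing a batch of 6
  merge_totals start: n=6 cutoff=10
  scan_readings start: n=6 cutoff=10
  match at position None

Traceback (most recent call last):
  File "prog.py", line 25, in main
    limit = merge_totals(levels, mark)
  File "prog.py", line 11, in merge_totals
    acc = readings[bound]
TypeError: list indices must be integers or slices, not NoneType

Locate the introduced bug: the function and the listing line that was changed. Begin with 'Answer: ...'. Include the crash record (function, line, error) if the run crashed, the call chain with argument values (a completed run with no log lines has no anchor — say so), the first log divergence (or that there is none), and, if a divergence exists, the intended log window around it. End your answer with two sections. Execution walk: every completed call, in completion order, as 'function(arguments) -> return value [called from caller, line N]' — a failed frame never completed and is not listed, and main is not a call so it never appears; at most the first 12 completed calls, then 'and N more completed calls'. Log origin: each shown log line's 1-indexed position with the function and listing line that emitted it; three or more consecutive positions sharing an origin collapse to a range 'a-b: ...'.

Answer: the defect is in scan_readings at line 4.
Key observation: Log line 4 is where behavior first shows: 'match at position None' appears instead of 'match at position 2'.
Crash: merge_totals, line 11, TypeError.
Call chain: main -> merge_totals([6, 2, 10, 10, 7, 9], 10) (called at line 25).
First divergence: position 4 — the shown line 'match at position None' should read 'match at position 2'.
Intended log window:
  2: merge_totals start: n=6 cutoff=10
  3: scan_readings start: n=6 cutoff=10
  4: match at position 2
  5: checkpoint: 30
Execution walk:
  scan_readings([6, 2, 10, 10, 7, 9], 10) -> None  [called from merge_totals, line 9]
Log origins:
  1 — main, line 24
  2 — merge_totals, line 8
  3 — scan_readings, line 2
  4 — merge_totals, line 10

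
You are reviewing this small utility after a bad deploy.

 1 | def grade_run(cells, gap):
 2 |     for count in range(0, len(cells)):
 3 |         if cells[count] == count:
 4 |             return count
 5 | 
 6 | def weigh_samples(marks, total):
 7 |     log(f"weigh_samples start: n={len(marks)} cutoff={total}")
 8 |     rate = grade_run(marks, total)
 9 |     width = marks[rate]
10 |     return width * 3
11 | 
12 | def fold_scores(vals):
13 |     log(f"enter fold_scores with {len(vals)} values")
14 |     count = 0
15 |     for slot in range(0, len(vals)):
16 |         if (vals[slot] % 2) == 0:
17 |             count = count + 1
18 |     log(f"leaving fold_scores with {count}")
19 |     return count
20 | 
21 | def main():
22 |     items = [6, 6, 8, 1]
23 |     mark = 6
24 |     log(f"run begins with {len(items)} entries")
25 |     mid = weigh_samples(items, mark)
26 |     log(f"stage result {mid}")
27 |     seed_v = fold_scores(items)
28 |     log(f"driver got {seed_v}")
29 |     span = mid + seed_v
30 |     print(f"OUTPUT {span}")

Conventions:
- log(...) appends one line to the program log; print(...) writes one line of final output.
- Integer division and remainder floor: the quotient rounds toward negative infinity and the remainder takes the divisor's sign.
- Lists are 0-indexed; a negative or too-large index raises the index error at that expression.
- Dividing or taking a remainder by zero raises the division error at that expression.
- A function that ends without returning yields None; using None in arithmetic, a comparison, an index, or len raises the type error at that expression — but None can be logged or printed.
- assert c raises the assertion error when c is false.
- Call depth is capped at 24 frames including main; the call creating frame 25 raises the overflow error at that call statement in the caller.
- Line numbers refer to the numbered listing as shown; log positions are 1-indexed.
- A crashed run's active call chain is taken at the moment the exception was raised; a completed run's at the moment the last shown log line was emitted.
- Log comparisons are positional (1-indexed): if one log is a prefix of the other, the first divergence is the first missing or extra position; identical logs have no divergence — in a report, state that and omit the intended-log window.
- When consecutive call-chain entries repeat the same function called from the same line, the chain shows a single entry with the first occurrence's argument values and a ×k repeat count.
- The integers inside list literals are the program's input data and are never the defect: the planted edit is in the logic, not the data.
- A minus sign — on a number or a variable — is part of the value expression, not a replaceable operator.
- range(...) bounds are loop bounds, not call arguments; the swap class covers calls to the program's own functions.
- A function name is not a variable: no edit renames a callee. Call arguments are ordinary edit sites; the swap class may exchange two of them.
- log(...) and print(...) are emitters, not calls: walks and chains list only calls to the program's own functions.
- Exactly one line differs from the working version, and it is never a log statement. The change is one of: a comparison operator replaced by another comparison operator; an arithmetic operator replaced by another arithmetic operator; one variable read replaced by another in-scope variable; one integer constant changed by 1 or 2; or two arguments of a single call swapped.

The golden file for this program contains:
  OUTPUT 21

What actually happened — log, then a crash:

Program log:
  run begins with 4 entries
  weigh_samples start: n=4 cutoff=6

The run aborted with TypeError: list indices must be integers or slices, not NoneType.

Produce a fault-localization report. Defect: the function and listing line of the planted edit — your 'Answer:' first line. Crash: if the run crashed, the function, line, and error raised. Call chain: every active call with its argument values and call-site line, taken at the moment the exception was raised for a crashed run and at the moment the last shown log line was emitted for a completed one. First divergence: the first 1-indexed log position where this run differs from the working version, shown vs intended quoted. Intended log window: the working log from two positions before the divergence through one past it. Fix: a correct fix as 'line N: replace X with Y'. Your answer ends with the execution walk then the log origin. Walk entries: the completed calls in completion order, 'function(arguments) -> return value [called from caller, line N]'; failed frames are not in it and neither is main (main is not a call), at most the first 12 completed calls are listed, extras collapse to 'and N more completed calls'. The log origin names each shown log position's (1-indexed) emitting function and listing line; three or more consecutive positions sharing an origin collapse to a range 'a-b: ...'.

Answer: the defect is in grade_run at line 3.
Key observation: After 2 matching log lines the faulty run goes silent, while the working version continues with 'stage result 18'.
Crash: weigh_samples, line 9, TypeError.
Call chain: main -> weigh_samples([6, 6, 8, 1], 6) (called at line 25).
First divergence: position 3 (shown log ended at 2 lines; the working version continues: 'stage result 18').
Intended log window:
  1: run begins with 4 entries
  2: weigh_samples start: n=4 cutoff=6
  3: stage result 18
  4: enter fold_scores with 4 values
Execution walk:
  grade_run([6, 6, 8, 1], 6) -> None  [called from weigh_samples, line 8]
Log origins:
  1: logged in main at line 24
  2: logged in weigh_samples at line 7
A correct fix: line 3: replace `cells[count] == count` with `cells[count] == gap`.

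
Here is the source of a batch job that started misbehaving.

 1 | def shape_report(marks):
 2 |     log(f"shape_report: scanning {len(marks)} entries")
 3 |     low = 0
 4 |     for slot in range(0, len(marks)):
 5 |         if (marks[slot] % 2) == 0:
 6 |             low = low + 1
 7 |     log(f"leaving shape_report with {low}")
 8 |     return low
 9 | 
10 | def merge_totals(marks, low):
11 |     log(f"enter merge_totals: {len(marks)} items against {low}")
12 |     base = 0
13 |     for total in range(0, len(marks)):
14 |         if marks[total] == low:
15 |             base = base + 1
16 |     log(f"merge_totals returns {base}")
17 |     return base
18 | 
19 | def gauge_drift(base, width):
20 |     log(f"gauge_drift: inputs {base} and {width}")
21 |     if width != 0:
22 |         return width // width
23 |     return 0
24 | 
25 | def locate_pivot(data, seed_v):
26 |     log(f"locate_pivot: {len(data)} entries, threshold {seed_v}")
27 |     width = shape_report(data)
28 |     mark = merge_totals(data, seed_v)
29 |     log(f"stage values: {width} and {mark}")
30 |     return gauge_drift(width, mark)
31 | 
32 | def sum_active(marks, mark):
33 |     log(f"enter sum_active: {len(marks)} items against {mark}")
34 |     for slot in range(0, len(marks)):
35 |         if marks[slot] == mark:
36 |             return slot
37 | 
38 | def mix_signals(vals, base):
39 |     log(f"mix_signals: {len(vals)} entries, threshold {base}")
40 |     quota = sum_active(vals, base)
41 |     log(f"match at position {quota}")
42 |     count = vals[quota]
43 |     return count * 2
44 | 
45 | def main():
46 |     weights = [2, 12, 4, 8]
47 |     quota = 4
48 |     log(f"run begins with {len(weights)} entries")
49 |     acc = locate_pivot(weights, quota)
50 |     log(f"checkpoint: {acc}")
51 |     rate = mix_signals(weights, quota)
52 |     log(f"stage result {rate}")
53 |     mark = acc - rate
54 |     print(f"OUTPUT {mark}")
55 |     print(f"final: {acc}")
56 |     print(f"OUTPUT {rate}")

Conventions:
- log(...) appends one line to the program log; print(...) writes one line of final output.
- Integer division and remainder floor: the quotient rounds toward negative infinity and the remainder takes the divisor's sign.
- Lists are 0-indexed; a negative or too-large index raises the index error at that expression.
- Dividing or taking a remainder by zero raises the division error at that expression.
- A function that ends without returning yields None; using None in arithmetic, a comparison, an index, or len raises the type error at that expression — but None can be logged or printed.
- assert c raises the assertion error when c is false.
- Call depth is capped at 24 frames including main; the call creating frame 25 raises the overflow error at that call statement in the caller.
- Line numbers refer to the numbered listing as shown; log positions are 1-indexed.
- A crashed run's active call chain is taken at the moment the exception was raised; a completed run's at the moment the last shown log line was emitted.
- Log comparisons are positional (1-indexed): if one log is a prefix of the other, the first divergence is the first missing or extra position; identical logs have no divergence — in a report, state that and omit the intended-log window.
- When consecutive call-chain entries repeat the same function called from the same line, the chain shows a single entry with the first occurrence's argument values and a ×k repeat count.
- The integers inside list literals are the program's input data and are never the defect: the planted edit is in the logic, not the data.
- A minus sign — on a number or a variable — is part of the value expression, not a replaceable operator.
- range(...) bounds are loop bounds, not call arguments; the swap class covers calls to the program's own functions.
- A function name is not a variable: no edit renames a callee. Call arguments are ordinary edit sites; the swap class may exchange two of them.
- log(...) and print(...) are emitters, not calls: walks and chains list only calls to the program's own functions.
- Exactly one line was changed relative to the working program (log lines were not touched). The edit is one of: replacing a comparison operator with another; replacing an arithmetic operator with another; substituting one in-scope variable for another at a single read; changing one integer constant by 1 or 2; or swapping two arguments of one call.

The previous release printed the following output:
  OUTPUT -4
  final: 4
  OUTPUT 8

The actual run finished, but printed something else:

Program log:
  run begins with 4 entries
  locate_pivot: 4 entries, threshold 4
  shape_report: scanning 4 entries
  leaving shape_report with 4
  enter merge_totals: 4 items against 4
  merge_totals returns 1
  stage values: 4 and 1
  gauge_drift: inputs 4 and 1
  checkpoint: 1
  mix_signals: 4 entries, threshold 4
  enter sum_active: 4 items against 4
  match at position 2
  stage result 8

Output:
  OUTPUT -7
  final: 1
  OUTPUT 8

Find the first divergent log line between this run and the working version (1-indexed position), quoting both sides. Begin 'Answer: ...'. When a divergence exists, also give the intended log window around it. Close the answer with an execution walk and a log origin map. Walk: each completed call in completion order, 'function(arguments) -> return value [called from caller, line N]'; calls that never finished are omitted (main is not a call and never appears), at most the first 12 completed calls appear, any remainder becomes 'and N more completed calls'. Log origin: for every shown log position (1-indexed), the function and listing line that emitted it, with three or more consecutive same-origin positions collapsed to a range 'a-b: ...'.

Answer: position 9 — shown 'checkpoint: 1', intended 'checkpoint: 4'.
Intended log window:
  7: stage values: 4 and 1
  8: gauge_drift: inputs 4 and 1
  9: checkpoint: 4
  10: mix_signals: 4 entries, threshold 4
Execution walk:
  shape_report([2, 12, 4, 8]) -> 4  [called from locate_pivot, line 27]
  merge_totals([2, 12, 4, 8], 4) -> 1  [called from locate_pivot, line 28]
  gauge_drift(4, 1) -> 1  [called from locate_pivot, line 30]
  locate_pivot([2, 12, 4, 8], 4) -> 1  [called from main, line 49]
  sum_active([2, 12, 4, 8], 4) -> 2  [called from mix_signals, line 40]
  mix_signals([2, 12, 4, 8], 4) -> 8  [called from main, line 51]
Origin of each log line:
  1: from main, line 48
  2: from locate_pivot, line 26
  3: from shape_report, line 2
  4: from shape_report, line 7
  5: from merge_totals, line 11
  6: from merge_totals, line 16
  7: from locate_pivot, line 29
  8: from gauge_drift, line 20
  9: from main, line 50
  10: from mix_signals, line 39
  11: from sum_active, line 33
  12: from mix_signals, line 41
  13: from main, line 52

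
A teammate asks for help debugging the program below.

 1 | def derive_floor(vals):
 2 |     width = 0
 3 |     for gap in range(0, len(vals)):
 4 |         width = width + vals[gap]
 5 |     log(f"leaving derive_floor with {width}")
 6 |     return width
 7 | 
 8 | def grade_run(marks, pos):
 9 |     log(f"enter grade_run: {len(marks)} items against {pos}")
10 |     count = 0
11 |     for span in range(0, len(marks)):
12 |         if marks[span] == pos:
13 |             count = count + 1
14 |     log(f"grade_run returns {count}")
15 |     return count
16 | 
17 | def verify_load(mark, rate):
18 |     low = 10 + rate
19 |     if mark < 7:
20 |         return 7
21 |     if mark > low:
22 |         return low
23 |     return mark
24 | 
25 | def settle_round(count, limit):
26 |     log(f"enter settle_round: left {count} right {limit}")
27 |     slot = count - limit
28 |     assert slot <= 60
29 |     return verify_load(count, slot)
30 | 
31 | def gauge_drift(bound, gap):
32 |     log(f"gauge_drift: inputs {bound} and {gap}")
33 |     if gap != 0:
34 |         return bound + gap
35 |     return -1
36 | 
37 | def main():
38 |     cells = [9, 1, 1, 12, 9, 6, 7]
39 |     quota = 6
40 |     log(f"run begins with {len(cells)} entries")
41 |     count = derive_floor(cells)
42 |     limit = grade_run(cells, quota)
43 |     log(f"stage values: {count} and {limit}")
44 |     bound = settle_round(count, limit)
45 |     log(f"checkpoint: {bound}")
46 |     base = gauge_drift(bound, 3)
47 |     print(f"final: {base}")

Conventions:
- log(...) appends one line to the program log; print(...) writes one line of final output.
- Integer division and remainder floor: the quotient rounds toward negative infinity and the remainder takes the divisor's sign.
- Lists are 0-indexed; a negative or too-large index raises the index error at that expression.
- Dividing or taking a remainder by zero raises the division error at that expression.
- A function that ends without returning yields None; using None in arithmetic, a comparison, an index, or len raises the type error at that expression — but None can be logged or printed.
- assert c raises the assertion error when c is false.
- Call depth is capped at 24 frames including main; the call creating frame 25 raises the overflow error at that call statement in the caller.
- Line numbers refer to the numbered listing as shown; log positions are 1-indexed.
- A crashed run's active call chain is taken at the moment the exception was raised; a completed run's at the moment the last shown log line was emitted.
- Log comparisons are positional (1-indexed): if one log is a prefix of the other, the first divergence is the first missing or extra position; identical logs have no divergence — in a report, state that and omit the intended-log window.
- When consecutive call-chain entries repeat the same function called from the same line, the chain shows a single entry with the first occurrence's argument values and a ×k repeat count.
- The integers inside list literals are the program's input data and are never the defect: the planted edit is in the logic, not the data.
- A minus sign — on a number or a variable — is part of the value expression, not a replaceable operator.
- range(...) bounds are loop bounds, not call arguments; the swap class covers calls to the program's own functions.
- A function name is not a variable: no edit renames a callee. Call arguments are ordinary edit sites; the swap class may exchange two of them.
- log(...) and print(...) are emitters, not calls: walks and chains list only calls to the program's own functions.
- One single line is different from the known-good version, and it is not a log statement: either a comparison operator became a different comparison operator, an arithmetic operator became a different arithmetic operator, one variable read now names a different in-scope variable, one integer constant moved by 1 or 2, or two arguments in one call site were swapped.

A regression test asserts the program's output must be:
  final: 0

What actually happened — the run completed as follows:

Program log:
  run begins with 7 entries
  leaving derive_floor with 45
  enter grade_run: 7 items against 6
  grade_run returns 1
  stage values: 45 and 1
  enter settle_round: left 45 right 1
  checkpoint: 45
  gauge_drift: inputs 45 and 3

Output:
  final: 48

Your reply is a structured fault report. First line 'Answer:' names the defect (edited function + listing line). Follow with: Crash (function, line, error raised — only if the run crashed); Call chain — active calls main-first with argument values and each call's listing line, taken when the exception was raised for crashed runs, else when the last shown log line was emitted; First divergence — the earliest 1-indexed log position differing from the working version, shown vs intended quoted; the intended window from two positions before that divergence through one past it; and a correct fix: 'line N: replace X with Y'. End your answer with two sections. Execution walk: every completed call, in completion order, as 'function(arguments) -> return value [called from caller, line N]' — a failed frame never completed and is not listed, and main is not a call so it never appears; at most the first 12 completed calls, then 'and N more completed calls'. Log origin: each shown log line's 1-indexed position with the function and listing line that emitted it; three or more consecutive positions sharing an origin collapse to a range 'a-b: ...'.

Answer: the defect is in gauge_drift at line 34.
Key observation: The two runs log identically and part ways only at the printed values.
Call chain: main -> gauge_drift(45, 3) (called at line 46).
First divergence: none (the log streams are identical).
Execution walk:
  derive_floor([9, 1, 1, 12, 9, 6, 7]) -> 45  [called from main, line 41]
  grade_run([9, 1, 1, 12, 9, 6, 7], 6) -> 1  [called from main, line 42]
  verify_load(45, 44) -> 45  [called from settle_round, line 29]
  settle_round(45, 1) -> 45  [called from main, line 44]
  gauge_drift(45, 3) -> 48  [called from main, line 46]
Log origin:
  1: logged in main at line 40
  2: logged in derive_floor at line 5
  3: logged in grade_run at line 9
  4: logged in grade_run at line 14
  5: logged in main at line 43
  6: logged in settle_round at line 26
  7: logged in main at line 45
  8: logged in gauge_drift at line 32
A correct fix: line 34: replace `+` with `%`.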